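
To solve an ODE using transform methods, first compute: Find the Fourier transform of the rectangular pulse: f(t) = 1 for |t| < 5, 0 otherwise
F(omega) = integral from -5 to 5 of e^(-j*omega*t) dt
= 2*sin(5*omega)/omega = 10*sinc(5*omega/pi)

Answer: 2*sin(5*omega)/omega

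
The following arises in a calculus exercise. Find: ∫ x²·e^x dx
Integration by parts twice:
First: u = x², dv = e^x dx => x²e^x - 2∫ xe^x dx
Second: u = x, dv = e^x dx => xe^x - e^x
Combining: x²e^x - 2xe^x + 2e^x + C

Answer: e^x(x² - 2x + 2) + C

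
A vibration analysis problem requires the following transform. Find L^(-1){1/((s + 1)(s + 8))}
Partial fractions: 1/((s+1)(s+8)) = A/(s+1)+B/(s+8)
Cover-up: A = 1/(s+8)|_{s = -1} = 1/7; B = 1/(s+1)|_{s = -8} = -1/7
L^(-1) = (1/7)e^(-t) - (1/7)e^(-8t)

Answer: (1/7)(e^(-t) - e^(-8t))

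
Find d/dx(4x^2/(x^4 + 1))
Quotient rule: (f/g)' = (f'g - fg')/g²
f = 4x^2, f' = 8x
g = x^4 + 1, g' = 4x^3

Answer: (8x·(x^4 + 1) - 16x^5)/(x^4 + 1)²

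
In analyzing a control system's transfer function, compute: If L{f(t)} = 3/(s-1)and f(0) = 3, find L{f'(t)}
L{f'(t)}=s·F(s) - f(0)=3s/(s-1)-3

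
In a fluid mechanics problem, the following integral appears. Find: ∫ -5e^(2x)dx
Since d/dx[e^(2x)]=2e^(2x), we get -5/2 e^(2x) + C

Answer: (-5/2)e^(2x) + C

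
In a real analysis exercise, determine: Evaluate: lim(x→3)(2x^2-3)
Polynomial is continuous, so substitute x = 3:
2·3^2 - 3 = 15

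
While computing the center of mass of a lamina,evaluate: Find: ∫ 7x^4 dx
Using power rule: ∫ 7x^4 dx = 7/5 x^5 + C = (7/5)x^5 + C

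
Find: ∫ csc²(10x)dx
Since d/dx[-cot(10x)] = 10csc²(10x), integral = -cot(10x)/10 + C

Answer: (-1/10)cot(10x) + C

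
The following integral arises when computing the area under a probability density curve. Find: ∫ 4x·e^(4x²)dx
Let u = 4x², du = 8x dx
∫ (1/2)e^u du = e^u/2 + C

Answer: e^(4x²)/2 + C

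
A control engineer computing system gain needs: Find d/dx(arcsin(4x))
d/dx[arcsin(u)] = u'/√(1-u²), u = 4x, u' = 4

Answer: 4/√(1 - 16x²)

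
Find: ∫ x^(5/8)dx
Power rule: ∫ x^(5/8) dx=x^(13/8)/(13/8) + C

Answer: (8/13)·x^(13/8) + C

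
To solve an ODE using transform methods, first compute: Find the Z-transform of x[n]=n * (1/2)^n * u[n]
Using the property Z{n * a^n * u[n]}=az/(z-a)^2
With a=1/2: X(z)=(1/2)z/(z - 1/2)^2, |z| > 1/2

Answer: (1/2)z/(z - 1/2)^2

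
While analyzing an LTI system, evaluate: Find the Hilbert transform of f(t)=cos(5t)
The Hilbert transform shifts each frequency component by -pi/2.
H{cos(wt)}=sin(wt)
With w=5: H{cos(5t)}=sin(5t)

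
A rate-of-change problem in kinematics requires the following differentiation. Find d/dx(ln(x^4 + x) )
Chain rule: d/dx[ln(u)] = u'/u where u = x^4+x
u' = 4x^3+1

Answer: (4x^3+1)/(x^4+x)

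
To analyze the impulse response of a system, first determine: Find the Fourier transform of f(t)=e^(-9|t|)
Using the standard pair: F{e^(-a|t|)}=2a/(a^2+omega^2)
With a=9: F(omega)=18/(81+omega^2)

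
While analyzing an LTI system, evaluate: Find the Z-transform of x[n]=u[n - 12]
Using the time-shift property: Z{u[n-12]}=z^(-12)*z/(z-1)
=z^(-11)/(z-1)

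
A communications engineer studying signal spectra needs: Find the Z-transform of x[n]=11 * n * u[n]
Z{n * u[n]}=z/(z-1)^2
By linearity: Z{11 * n * u[n]}=11z/(z-1)^2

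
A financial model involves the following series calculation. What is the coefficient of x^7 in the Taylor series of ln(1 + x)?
ln(1 + x) = Σ (-1)^(n + 1) x^n/n
Coefficient of x^7 = (-1)^8/7 = 1/7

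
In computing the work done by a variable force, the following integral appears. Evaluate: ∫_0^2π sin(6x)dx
Antiderivative: -cos(6x)/6
Evaluate at bounds: [-cos(6·2π)/6] - [-cos(6·0)/6]
= (-(1) + (1))/6 = 0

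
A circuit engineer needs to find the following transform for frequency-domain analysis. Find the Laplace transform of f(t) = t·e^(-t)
L{t·e^(at)} = 1/(s-a)²
L{t·e^(-t)} = 1/(s+1)²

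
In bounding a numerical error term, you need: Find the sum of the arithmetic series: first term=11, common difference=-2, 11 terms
Last term: a_n=11 + (11 - 1)·-2=-9
Sum=n(a_1 + a_n)/2=11(11 + (-9))/2=11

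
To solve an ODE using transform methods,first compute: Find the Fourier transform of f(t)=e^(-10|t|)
Using the standard pair: F{e^(-a|t|)} = 2a/(a^2+omega^2)
With a = 10: F(omega) = 20/(100+omega^2)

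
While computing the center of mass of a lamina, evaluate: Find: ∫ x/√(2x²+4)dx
Let u = 2x²+4, du = 4x dx
∫ (1/4)·u^(-1/2) du = √u/2+C

Answer: √(2x²+4)/2+C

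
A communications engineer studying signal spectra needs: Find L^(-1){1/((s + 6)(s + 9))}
Partial fractions: 1/((s + 6)(s + 9)) = A/(s + 6) + B/(s + 9)
Cover-up: A = 1/(s + 9)|_{s = -6} = 1/3; B = 1/(s + 6)|_{s = -9} = -1/3
L^(-1) = (1/3)e^(-6t) - (1/3)e^(-9t)

Answer: (1/3)(e^(-6t) - e^(-9t))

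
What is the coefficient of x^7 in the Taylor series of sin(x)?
sin(x) = Σ (-1)^k x^(2k+1)/(2k+1)!
For x^7: (-1)^3/7! = -1/5040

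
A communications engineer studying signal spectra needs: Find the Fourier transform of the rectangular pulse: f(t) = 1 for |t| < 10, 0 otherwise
F(omega)=integral from -10 to 10 of e^(-j * omega * t) dt
=2 * sin(10 * omega)/omega=20 * sinc(10 * omega/pi)

Answer: 2 * sin(10 * omega)/omega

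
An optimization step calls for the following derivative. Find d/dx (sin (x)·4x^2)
Product rule: (fg)' = f'g+fg'
f = sin(x), f' = cos(x)
g = 4x^2, g' = 8x

Answer: 4·cos(x)·x^2+8·sin(x)·x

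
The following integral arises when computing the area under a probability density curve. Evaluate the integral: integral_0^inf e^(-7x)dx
integral_0^inf e^(-7x) dx = [-1/7 * e^(-7x)]_0^inf
= 0 - (-1/7) = 1/7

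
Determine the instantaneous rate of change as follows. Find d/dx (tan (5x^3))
Chain rule: d/dx[tan(u)]=sec²(u)·u' where u=5x^3
u'=15x^2

Answer: 15x^2·sec²(5x^3)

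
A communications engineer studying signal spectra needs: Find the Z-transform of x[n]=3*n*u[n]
Z{n*u[n]}=z/(z-1)^2
By linearity: Z{3*n*u[n]}=3z/(z-1)^2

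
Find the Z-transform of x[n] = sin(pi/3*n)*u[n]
Z{sin(w0*n)*u[n]} = z*sin(w0)/(z^2 - 2z*cos(w0) + 1)
With w0 = pi/3: X(z) = z*sin(pi/3)/(z^2 - 2z*cos(pi/3) + 1)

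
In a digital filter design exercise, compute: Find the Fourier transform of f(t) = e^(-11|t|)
Using the standard pair: F{e^(-a|t|)}=2a/(a^2 + omega^2)
With a=11: F(omega)=22/(121 + omega^2)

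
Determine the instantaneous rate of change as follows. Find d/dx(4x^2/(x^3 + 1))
Quotient rule: (f/g)' = (f'g - fg')/g²
f = 4x^2, f' = 8x
g = x^3+1, g' = 3x^2

Answer: (8x·(x^3+1)-12x^4)/(x^3+1)²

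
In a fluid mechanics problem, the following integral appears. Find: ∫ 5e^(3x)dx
Since d/dx[e^(3x)]=3e^(3x), we get 5/3 e^(3x) + C

Answer: (5/3)e^(3x) + C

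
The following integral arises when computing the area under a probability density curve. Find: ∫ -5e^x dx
Since d/dx[e^x] = + e^x, we get -5e^x + C

Answer: -5e^x + C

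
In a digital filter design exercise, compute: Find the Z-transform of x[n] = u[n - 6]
Using the time-shift property: Z{u[n-6]}=z^(-6) * z/(z-1)
=z^(-5)/(z-1)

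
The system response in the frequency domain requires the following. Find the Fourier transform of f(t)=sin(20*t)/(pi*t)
sin(W * t)/(pi * t)=(W/pi) * sinc(W * t/pi) is the impulse response of the ideal low-pass filter with cutoff W (here W=20).
Its Fourier transform is a rectangular function:
F(omega)=1 for |omega| < 20, 0 otherwise

Answer: rect(omega/40) [i.e., 1 for |omega| < 20, 0 otherwise]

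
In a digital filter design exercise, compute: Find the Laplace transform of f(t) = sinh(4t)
L{sinh(at)} = a/(s²-a²)
L{sinh(4t)} = 4/(s²-16)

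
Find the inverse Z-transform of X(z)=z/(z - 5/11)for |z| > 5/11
Standard pair: z/(z-a) <-> a^n * u[n] for causal signals
With a = 5/11: x[n] = (5/11)^n * u[n]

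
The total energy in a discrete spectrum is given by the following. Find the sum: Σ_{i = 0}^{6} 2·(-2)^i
Geometric series: S=a(1 - r^n)/(1 - r)
a=2, r=-2, n=7
S=2(1 + 128)/3=86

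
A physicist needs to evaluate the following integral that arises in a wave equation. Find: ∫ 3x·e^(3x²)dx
Let u = 3x², du = 6x dx
∫ (1/2)e^u du = e^u/2 + C

Answer: e^(3x²)/2 + C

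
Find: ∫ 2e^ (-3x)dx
Since d/dx[e^(-3x)] = -3e^(-3x), we get -2/3 e^(-3x)+C

Answer: (-2/3)e^(-3x)+C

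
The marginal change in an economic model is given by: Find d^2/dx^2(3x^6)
Apply power rule 2 times:
d^1: 18x^5
d^2: 90x^4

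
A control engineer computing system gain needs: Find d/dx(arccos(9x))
d/dx[arccos(u)]=-u'/√(1-u²), u=9x, u'=9

Answer: -9/√(1-81x²)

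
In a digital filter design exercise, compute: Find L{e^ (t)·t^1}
First shifting: L{e^(at)f(t)}=F(s-a)
L{t^1}=1/s^2
Shift s → s-1: 1/(s-1)^2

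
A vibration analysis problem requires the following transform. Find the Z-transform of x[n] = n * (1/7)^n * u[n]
Using the property Z{n*a^n*u[n]} = az/(z-a)^2
With a = 1/7: X(z) = (1/7)z/(z - 1/7)^2, |z| > 1/7

Answer: (1/7)z/(z - 1/7)^2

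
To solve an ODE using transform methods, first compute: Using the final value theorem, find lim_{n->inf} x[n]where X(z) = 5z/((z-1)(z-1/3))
Final value theorem: lim x[n]=lim_{z->1} (z-1)*X(z)
(z-1)*X(z)=5z/(z-1/3)
As z->1: 5/(1-1/3)=5/(2/3)=15/2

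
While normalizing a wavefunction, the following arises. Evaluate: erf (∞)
erf(∞) = 1 (the error function converges to 1)

Answer: 1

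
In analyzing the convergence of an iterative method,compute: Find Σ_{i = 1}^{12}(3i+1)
= 3·Σ i + 1·12 = 3·78 + 12 = 246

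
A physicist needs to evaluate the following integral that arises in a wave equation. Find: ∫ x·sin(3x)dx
By parts: u=x, dv=sin(3x) dx
du=dx, v=-cos(3x)/3
=-x·cos(3x)/3 + sin(3x)/3² + C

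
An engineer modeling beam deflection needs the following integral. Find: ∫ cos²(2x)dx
Using identity cos²(u) = (1+cos(2u))/2:
∫ (1+cos(4x))/2 dx = x/2+sin(4x)/8+C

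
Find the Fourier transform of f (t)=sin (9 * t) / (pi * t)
sin(W*t)/(pi*t) = (W/pi)*sinc(W*t/pi) is the impulse response of the ideal low-pass filter with cutoff W (here W = 9).
Its Fourier transform is a rectangular function:
F(omega) = 1 for |omega| < 9, 0 otherwise

Answer: rect(omega/18) [i.e., 1 for |omega| < 9, 0 otherwise]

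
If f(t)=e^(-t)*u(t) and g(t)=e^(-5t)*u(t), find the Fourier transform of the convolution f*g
By the convolution theorem: F{f*g} = F(omega)*G(omega)
F(omega) = 1/(1 + j*omega), G(omega) = 1/(5 + j*omega)
F{f*g} = 1/((1 + j*omega)(5 + j*omega))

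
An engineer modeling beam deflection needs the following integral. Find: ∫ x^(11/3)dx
Power rule: ∫ x^(11/3) dx=x^(14/3)/(14/3) + C

Answer: (3/14)·x^(14/3) + C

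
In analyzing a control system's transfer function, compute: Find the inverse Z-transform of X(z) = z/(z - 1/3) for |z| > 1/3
Standard pair: z/(z-a) <-> a^n * u[n] for causal signals
With a = 1/3: x[n] = (1/3)^n * u[n]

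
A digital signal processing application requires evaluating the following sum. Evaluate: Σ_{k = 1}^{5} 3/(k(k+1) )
Partial fractions: 3/(k(k+1)) = 3/k - 3/(k+1)
Telescoping sum: 3(1-1/6) = 3·5/6

Answer: 5/2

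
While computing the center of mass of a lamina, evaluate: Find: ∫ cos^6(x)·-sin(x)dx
Let u=cos(x), du=-sin(x) dx
∫ u^6 du=u^7/7+C

Answer: cos^7(x)/7+C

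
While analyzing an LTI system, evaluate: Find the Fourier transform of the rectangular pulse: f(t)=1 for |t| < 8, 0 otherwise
F(omega)=integral from -8 to 8 of e^(-j*omega*t) dt
=2*sin(8*omega)/omega=16*sinc(8*omega/pi)

Answer: 2*sin(8*omega)/omega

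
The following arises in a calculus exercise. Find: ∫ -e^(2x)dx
Since d/dx[e^(2x)] = 2e^(2x), we get -1/2 e^(2x)+C

Answer: (-1/2)e^(2x)+C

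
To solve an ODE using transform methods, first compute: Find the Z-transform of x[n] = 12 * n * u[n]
Z{n*u[n]} = z/(z-1)^2
By linearity: Z{12*n*u[n]} = 12z/(z-1)^2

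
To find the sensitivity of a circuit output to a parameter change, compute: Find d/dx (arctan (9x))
d/dx[arctan(u)]=u'/(1+u²), u=9x, u'=9

Answer: 9/(1+81x²)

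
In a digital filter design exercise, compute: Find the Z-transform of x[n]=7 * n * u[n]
Z{n*u[n]}=z/(z-1)^2
By linearity: Z{7*n*u[n]}=7z/(z-1)^2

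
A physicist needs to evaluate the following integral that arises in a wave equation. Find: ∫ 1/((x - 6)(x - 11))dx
Partial fractions: 1/((x-6)(x-11)) = A/(x-6) + B/(x-11)
A = -1/5, B = 1/5
∫ [-1/5· 1/(x-6) + 1/5· 1/(x-11)] dx
= (1/5)[ln|x-11| - ln|x-6|] + C

Answer: (1/5)·ln|(x-11)/(x-6)| + C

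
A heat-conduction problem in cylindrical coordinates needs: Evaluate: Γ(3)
Γ(n)=(n-1)! for positive integers
Γ(3)=2!=2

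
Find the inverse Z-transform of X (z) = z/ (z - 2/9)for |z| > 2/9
Standard pair: z/(z-a) <-> a^n * u[n] for causal signals
With a = 2/9: x[n] = (2/9)^n * u[n]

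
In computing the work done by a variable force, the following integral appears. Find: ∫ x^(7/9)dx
Power rule: ∫ x^(7/9) dx=x^(16/9)/(16/9)+C

Answer: (9/16)·x^(16/9)+C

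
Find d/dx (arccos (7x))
d/dx[arccos(u)]=-u'/√(1-u²), u=7x, u'=7

Answer: -7/√(1-49x²)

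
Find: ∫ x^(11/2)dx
Power rule: ∫ x^(11/2) dx = x^(13/2)/(13/2)+C

Answer: (2/13)·x^(13/2)+C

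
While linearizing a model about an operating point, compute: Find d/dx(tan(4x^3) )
Chain rule: d/dx[tan(u)]=sec²(u)·u' where u=4x^3
u'=12x^2

Answer: 12x^2·sec²(4x^3)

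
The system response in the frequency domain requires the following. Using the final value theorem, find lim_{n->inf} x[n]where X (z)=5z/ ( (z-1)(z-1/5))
Final value theorem: lim x[n] = lim_{z->1} (z-1) * X(z)
(z-1) * X(z) = 5z/(z-1/5)
As z->1: 5/(1 - 1/5) = 5/(4/5) = 25/4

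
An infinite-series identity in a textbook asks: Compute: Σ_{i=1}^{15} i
Using formula: Σ i^1 = n(n+1)/2 = 15·16/2 = 120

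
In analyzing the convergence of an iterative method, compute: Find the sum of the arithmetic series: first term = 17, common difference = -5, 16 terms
Last term: a_n = 17+(16-1)·-5 = -58
Sum = n(a_1+a_n)/2 = 16(17+(-58))/2 = -328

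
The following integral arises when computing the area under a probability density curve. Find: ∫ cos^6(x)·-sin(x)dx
Let u = cos(x), du = -sin(x) dx
∫ u^6 du = u^7/7+C

Answer: cos^7(x)/7+C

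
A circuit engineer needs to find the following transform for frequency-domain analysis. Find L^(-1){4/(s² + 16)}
L^(-1){w/(s² + w²)}=sin(wt)
Here w=4

Answer: sin(4t)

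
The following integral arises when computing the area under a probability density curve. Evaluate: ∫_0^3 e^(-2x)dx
Antiderivative: (1/(-2))e^(-2x)
Evaluate: (1/(-2))(e^-6 - 1)

Answer: (e^-6 - 1)/(-2)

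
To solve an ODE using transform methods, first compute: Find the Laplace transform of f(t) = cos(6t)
L{cos(wt)}=s/(s² + w²)
L{cos(6t)}=s/(s² + 36)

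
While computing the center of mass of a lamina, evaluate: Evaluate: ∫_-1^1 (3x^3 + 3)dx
Step 1: Find antiderivative F(x)=(3/4)x^4+3x
Step 2: F(1) - F(-1)=15/4 - (-9/4)=6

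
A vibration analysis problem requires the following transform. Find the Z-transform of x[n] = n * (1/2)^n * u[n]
Using the property Z{n*a^n*u[n]}=az/(z-a)^2
With a=1/2: X(z)=(1/2)z/(z - 1/2)^2, |z| > 1/2

Answer: (1/2)z/(z - 1/2)^2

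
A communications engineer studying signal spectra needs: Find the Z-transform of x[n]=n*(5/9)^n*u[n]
Using the property Z{n * a^n * u[n]}=az/(z-a)^2
With a=5/9: X(z)=(5/9)z/(z - 5/9)^2, |z| > 5/9

Answer: (5/9)z/(z - 5/9)^2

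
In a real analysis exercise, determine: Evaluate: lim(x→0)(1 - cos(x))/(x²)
Using 1-cos(u) ≈ u²/2 for small u:
(1-cos(x)) ≈ (x)²/2 = 1x²/2
So limit = 1/(2·1) = 1/2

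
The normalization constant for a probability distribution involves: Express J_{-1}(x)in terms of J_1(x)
For integer n: J_{-n}(x)=(-1)^n J_n(x)
With n=1: J_{-1}(x)=(-1)^1 J_1(x)=-J_1(x)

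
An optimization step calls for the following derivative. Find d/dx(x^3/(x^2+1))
Quotient rule: (f/g)' = (f'g - fg')/g²
f = x^3, f' = 3x^2
g = x^2 + 1, g' = 2x

Answer: (3x^2·(x^2 + 1) - 2x^4)/(x^2 + 1)²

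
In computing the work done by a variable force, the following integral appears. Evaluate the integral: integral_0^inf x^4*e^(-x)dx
This is a Gamma integral. Substitute u = 1x:
integral_0^inf x^4*e^(-x) dx = (1/1^5) integral_0^inf u^4*e^(-u) du
= Gamma(5)/1^5 = 4!/1^5 = 24/1

Answer: 24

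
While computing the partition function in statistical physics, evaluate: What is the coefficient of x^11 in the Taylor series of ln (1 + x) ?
ln(1 + x)=Σ (-1)^(n + 1) x^n/n
Coefficient of x^11=(-1)^12/11=1/11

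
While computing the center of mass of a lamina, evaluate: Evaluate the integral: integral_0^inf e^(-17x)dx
integral_0^inf e^(-17x) dx = [-1/17*e^(-17x)]_0^inf
= 0 - (-1/17) = 1/17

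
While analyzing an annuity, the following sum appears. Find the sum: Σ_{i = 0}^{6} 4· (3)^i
Geometric series: S=a(1 - r^n)/(1 - r)
a=4, r=3, n=7
S=4(1 - 2187)/-2=4372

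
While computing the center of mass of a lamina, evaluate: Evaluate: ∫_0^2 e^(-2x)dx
Antiderivative: (1/(-2))e^(-2x)
Evaluate: (1/(-2))(e^-4-1)

Answer: (e^-4-1)/(-2)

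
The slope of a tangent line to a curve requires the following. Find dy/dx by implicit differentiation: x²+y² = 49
Differentiate both sides: 2x + 2y·(dy/dx)=0
Solve: dy/dx=-2x/(2y)=-x/y

Answer: dy/dx=-x/y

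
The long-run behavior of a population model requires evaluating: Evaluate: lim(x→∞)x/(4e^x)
Apply L'Hôpital 1 times (∞/∞ each time):
Eventually get 1!/(4e^x) → 0

Answer: 0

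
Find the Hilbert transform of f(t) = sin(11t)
The Hilbert transform shifts each frequency component by -pi/2.
H{sin(wt)}=-cos(wt)
With w=11: H{sin(11t)}=-cos(11t)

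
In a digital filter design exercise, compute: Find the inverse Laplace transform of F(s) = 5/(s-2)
L^(-1){5/(s-a)}=c·e^(at)
Here a=2, c=5

Answer: 5e^(2t)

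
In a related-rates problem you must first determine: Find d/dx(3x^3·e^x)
Product rule: (fg)' = f'g + fg'
f = 3x^3, f' = 9x^2
g = e^x, g' = e^x

Answer: 9x^2·e^x + 3x^3·e^x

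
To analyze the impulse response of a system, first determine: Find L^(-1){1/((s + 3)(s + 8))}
Partial fractions: 1/((s+3)(s+8))=A/(s+3)+B/(s+8)
Cover-up: A=1/(s+8)|_{s=-3}=1/5; B=1/(s+3)|_{s=-8}=-1/5
L^(-1)=(1/5)e^(-3t) - (1/5)e^(-8t)

Answer: (1/5)(e^(-3t) - e^(-8t))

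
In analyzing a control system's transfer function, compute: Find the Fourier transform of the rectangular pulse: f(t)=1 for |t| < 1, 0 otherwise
F(omega) = integral from -1 to 1 of e^(-j * omega * t) dt
= 2 * sin(1 * omega)/omega = 2 * sinc(1 * omega/pi)

Answer: 2 * sin(1 * omega)/omega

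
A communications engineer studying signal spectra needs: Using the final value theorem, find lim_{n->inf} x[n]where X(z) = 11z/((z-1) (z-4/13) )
Final value theorem: lim x[n] = lim_{z->1} (z-1) * X(z)
(z-1) * X(z) = 11z/(z-4/13)
As z->1: 11/(1-4/13) = 11/(9/13) = 143/9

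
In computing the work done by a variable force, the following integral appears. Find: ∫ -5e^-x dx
Since d/dx[e^-x] = - e^-x, we get 5e^-x + C

Answer: 5e^-x + C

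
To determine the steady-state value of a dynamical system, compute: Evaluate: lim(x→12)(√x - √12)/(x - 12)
Multiply by conjugate (√x+√12)/(√x+√12):
= (x - 12)/((x - 12)(√x+√12)) = 1/(√x+√12)
As x → 12: 1/(2√12)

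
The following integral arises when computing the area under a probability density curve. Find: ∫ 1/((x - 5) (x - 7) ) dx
Partial fractions: 1/((x-5)(x-7)) = A/(x-5) + B/(x-7)
A = -1/2, B = 1/2
∫ [-1/2· 1/(x-5) + 1/2· 1/(x-7)] dx
= (1/2)[ln|x-7| - ln|x-5|] + C

Answer: (1/2)·ln|(x-7)/(x-5)| + C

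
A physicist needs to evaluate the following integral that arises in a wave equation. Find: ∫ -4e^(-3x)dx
Since d/dx[e^(-3x)] = -3e^(-3x), we get 4/3 e^(-3x)+C

Answer: (4/3)e^(-3x)+C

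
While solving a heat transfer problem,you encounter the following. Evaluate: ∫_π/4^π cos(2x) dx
Antiderivative: sin(2x)/2
Evaluate at bounds: [sin(2·π)/2] - [sin(2·π/4)/2]
=((0) - (1))/2=-1/2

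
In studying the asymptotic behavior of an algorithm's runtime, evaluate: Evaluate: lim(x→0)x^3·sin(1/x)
Squeeze theorem: -|x^3| ≤ x^3·sin(1/x) ≤ |x^3|
Since x^3 → 0 as x → 0, by squeeze theorem the limit is 0

Answer: 0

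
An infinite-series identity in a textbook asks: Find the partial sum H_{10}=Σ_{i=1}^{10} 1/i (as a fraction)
H_10=1+1/2+1/3+...+1/10
=7381/2520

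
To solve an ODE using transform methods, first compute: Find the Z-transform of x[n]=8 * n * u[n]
Z{n*u[n]}=z/(z-1)^2
By linearity: Z{8*n*u[n]}=8z/(z-1)^2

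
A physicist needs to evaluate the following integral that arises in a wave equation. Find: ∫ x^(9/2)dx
Power rule: ∫ x^(9/2) dx = x^(11/2)/(11/2) + C

Answer: (2/11)·x^(11/2) + C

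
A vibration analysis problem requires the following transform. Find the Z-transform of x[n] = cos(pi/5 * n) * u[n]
Z{cos(w0 * n) * u[n]}=z(z - cos(w0))/(z^2 - 2z * cos(w0) + 1)
With w0=pi/5: X(z)=z(z - cos(pi/5))/(z^2 - 2z * cos(pi/5) + 1)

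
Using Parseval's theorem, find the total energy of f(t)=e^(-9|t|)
Parseval's theorem: E=integral |f(t)|^2 dt=(1/2pi) integral |F(omega)|^2 domega
E=integral_{-inf}^{inf} e^(-18|t|) dt=2 * integral_0^inf e^(-18t) dt=2/(2 * 9)=1/9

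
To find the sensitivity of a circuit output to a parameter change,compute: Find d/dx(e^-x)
Chain rule: d/dx[e^u] = e^u · u' where u = -x
u' = -1

Answer: -1·e^-x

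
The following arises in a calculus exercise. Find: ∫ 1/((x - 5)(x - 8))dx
Partial fractions: 1/((x-5)(x-8)) = A/(x-5)+B/(x-8)
A = -1/3, B = 1/3
∫ [-1/3· 1/(x-5)+1/3· 1/(x-8)] dx
= (1/3)[ln|x-8| - ln|x-5|]+C

Answer: (1/3)·ln|(x-8)/(x-5)|+C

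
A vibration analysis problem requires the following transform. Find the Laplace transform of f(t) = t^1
L{t^n}=n!/s^(n + 1)
L{t^1}=1!/s^2=1/s^2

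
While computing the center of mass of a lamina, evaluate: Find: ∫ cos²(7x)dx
Using identity cos²(u) = (1 + cos(2u))/2:
∫ (1 + cos(14x))/2 dx = x/2 + sin(14x)/28 + C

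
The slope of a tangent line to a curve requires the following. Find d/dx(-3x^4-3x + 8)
Power rule: d/dx(ax^n)=n·a·x^(n-1)
Term by term: -12·x^3 - 3

Answer: -12x^3 - 3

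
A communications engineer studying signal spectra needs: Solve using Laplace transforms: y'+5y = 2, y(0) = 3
Take L of both sides: sY(s) - 3 + 5Y(s)=2/s
Y(s)(s + 5)=2/s + 3
Y(s)=2/(s(s + 5)) + 3/(s + 5)
Partial fractions: 2/(s(s + 5))=(2/5)/s - (2/5)/(s + 5)
So Y(s)=(2/5)/s + (13/5)/(s + 5)
Inverse transform (L^(-1){1/s}=1, L^(-1){1/(s + 5)}=e^(-5t)):

Answer: y(t)=2/5 + (13/5)·e^(-5t)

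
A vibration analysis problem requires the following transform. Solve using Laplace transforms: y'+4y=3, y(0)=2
Take L of both sides: sY(s)-2+4Y(s) = 3/s
Y(s)(s+4) = 3/s+2
Y(s) = 3/(s(s+4))+2/(s+4)
Partial fractions: 3/(s(s+4)) = (3/4)/s - (3/4)/(s+4)
So Y(s) = (3/4)/s+(5/4)/(s+4)
Inverse transform (L^(-1){1/s} = 1, L^(-1){1/(s+4)} = e^(-4t)):

Answer: y(t) = 3/4+(5/4)·e^(-4t)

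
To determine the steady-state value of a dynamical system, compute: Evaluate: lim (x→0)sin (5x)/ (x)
L'Hôpital (0/0): lim 5cos(5x)/1 = 5/1

Answer: 5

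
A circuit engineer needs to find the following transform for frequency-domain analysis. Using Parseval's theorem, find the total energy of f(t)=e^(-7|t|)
Parseval's theorem: E = integral |f(t)|^2 dt = (1/2pi) integral |F(omega)|^2 domega
E = integral_{-inf}^{inf} e^(-14|t|) dt = 2 * integral_0^inf e^(-14t) dt = 2/(2 * 7) = 1/7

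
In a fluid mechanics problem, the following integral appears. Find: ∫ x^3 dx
Using power rule: ∫ x^3 dx = 1/4 x^4+C = (1/4)x^4+C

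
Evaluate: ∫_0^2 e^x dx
Antiderivative: e^x
Evaluate: (e^2 - 1)

Answer: e^2 - 1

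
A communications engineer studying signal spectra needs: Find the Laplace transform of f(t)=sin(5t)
L{sin(wt)}=w/(s² + w²)
L{sin(5t)}=5/(s² + 25)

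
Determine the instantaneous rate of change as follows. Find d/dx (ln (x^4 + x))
Chain rule: d/dx[ln(u)] = u'/u where u = x^4 + x
u' = 4x^3 + 1

Answer: (4x^3 + 1)/(x^4 + x)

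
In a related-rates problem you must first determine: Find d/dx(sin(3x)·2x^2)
Product rule: (fg)'=f'g+fg'
f=sin(3x), f'=3·cos(3x)
g=2x^2, g'=4x

Answer: 6·cos(3x)·x^2+4·sin(3x)·x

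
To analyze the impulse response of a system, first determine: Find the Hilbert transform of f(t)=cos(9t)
The Hilbert transform shifts each frequency component by -pi/2.
H{cos(wt)} = sin(wt)
With w = 9: H{cos(9t)} = sin(9t)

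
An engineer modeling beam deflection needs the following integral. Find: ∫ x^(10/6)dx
Power rule: ∫ x^(5/3) dx = x^(8/3)/(8/3)+C

Answer: (3/8)·x^(8/3)+C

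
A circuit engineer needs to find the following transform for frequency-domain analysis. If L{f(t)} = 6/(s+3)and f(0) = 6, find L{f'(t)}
L{f'(t)}=s·F(s) - f(0)=6s/(s+3)-6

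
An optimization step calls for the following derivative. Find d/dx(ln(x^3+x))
Chain rule: d/dx[ln(u)] = u'/u where u = x^3+x
u' = 3x^2+1

Answer: (3x^2+1)/(x^3+x)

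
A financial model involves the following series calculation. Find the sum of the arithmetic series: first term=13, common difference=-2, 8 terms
Last term: a_n = 13+(8-1)·-2 = -1
Sum = n(a_1+a_n)/2 = 8(13+(-1))/2 = 48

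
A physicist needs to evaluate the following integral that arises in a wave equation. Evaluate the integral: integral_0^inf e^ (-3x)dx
integral_0^inf e^(-3x) dx=[-1/3*e^(-3x)]_0^inf
=0 - (-1/3)=1/3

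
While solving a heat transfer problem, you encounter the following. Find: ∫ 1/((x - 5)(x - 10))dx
Partial fractions: 1/((x-5)(x-10)) = A/(x-5) + B/(x-10)
A = -1/5, B = 1/5
∫ [-1/5· 1/(x-5) + 1/5· 1/(x-10)] dx
= (1/5)[ln|x-10| - ln|x-5|] + C

Answer: (1/5)·ln|(x-10)/(x-5)| + C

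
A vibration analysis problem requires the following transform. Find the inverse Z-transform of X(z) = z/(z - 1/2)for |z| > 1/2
Standard pair: z/(z-a) <-> a^n * u[n] for causal signals
With a=1/2: x[n]=(1/2)^n * u[n]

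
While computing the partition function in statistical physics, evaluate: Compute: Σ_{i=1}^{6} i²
Using formula: Σ i^2 = n(n+1)(2n+1)/6 = 6·7·13/6 = 91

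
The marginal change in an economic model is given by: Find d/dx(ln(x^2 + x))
Chain rule: d/dx[ln(u)]=u'/u where u=x^2 + x
u'=2x + 1

Answer: (2x + 1)/(x^2 + x)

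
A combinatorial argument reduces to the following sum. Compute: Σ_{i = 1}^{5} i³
Using formula: Σ i^3 = [n(n + 1)/2]² = [5·6/2]² = 225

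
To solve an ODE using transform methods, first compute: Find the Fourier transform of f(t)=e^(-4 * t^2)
The Fourier transform of a Gaussian e^(-a*t^2) is sqrt(pi/a)*e^(-omega^2/(4a)).
With a = 4: F(omega) = sqrt(pi)/2*e^(-omega^2/16)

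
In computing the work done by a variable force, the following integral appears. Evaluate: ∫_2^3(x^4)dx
Step 1: Find antiderivative F(x)=(1/5)x^5
Step 2: F(3) - F(2)=243/5 - (32/5)=211/5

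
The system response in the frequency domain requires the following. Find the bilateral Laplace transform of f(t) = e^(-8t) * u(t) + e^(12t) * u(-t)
For e^(-8t) * u(t): L = 1/(s+8), Re(s) > -8
For e^(12t) * u(-t): L = -1/(s-12), Re(s) < 12
Combined: F(s) = 1/(s+8)-1/(s-12), -8 < Re(s) < 12

Answer: 1/(s+8)-1/(s-12), ROC: -8 < Re(s) < 12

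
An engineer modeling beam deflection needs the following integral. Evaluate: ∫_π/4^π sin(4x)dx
Antiderivative: -cos(4x)/4
Evaluate at bounds: [-cos(4·π)/4] - [-cos(4·π/4)/4]
= (-(1) + (-1))/4 = -1/2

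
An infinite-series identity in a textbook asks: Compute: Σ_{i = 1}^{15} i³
Using formula: Σ i^3 = [n(n+1)/2]² = [15·16/2]² = 14400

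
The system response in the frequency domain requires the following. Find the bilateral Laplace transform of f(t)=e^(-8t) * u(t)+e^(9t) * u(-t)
For e^(-8t) * u(t): L=1/(s + 8), Re(s) > -8
For e^(9t) * u(-t): L=-1/(s-9), Re(s) < 9
Combined: F(s)=1/(s + 8) - 1/(s-9), -8 < Re(s) < 9

Answer: 1/(s + 8) - 1/(s-9), ROC: -8 < Re(s) < 9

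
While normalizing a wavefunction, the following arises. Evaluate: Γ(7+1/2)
Γ(n+1/2)=(2n)!√π/(4^n·n!)
=87178291200√π/(16384·5040)=(135135/128)·√π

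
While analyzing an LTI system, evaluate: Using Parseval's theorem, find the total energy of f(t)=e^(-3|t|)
Parseval's theorem: E = integral |f(t)|^2 dt = (1/2pi) integral |F(omega)|^2 domega
E = integral_{-inf}^{inf} e^(-6|t|) dt = 2 * integral_0^inf e^(-6t) dt = 2/(2 * 3) = 1/3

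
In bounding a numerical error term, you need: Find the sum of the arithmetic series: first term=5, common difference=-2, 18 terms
Last term: a_n=5+(18-1)·-2=-29
Sum=n(a_1+a_n)/2=18(5+(-29))/2=-216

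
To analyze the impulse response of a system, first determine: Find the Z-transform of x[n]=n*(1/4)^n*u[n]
Using the property Z{n*a^n*u[n]}=az/(z-a)^2
With a=1/4: X(z)=(1/4)z/(z - 1/4)^2, |z| > 1/4

Answer: (1/4)z/(z - 1/4)^2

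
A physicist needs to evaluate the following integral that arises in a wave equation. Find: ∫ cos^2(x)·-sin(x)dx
Let u = cos(x), du = -sin(x) dx
∫ u^2 du = u^3/3 + C

Answer: cos^3(x)/3 + C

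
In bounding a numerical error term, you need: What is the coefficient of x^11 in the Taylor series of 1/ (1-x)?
1/(1-x) = Σ x^n for |x|<1
All coefficients are 1

Answer: 1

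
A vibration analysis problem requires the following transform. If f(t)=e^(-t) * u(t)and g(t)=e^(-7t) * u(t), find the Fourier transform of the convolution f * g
By the convolution theorem: F{f * g}=F(omega) * G(omega)
F(omega)=1/(1+j * omega), G(omega)=1/(7+j * omega)
F{f * g}=1/((1+j * omega)(7+j * omega))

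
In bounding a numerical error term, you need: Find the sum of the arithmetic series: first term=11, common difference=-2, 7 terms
Last term: a_n=11+(7-1)·-2=-1
Sum=n(a_1+a_n)/2=7(11+(-1))/2=35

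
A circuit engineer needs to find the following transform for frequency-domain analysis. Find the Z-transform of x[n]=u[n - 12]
Using the time-shift property: Z{u[n-12]}=z^(-12) * z/(z-1)
=z^(-11)/(z-1)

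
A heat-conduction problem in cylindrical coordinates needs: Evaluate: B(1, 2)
B(x,y) = Γ(x)Γ(y)/Γ(x + y) = (x-1)!(y-1)!/(x + y-1)!
B(1,2) = 0!·1!/2! = 1/2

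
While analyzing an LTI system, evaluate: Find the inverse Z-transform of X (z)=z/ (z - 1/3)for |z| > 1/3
Standard pair: z/(z-a) <-> a^n*u[n] for causal signals
With a=1/3: x[n]=(1/3)^n*u[n]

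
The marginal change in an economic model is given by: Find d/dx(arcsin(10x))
d/dx[arcsin(u)]=u'/√(1-u²), u=10x, u'=10

Answer: 10/√(1 - 100x²)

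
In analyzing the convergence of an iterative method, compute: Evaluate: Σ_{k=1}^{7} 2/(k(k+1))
Partial fractions: 2/(k(k+1)) = 2/k - 2/(k+1)
Telescoping sum: 2(1-1/8) = 2·7/8

Answer: 7/4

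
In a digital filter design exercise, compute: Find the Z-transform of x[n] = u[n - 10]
Using the time-shift property: Z{u[n-10]}=z^(-10)*z/(z-1)
=z^(-9)/(z-1)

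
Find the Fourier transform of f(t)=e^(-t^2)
The Fourier transform of a Gaussian e^(-t^2) is sqrt(pi) * e^(-omega^2/4).
With a = 1: F(omega) = sqrt(pi) * e^(-omega^2/4)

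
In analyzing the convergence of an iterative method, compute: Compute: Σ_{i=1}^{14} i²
Using formula: Σ i^2=n(n + 1)(2n + 1)/6=14·15·29/6=1015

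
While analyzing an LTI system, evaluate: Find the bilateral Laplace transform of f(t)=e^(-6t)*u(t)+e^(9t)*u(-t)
For e^(-6t) * u(t): L=1/(s + 6), Re(s) > -6
For e^(9t) * u(-t): L=-1/(s-9), Re(s) < 9
Combined: F(s)=1/(s + 6) - 1/(s-9), -6 < Re(s) < 9

Answer: 1/(s + 6) - 1/(s-9), ROC: -6 < Re(s) < 9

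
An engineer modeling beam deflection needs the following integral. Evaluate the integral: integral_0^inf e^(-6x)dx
integral_0^inf e^(-6x) dx=[-1/6*e^(-6x)]_0^inf
=0 - (-1/6)=1/6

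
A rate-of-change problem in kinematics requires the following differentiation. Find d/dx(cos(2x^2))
Chain rule: d/dx[cos(u)] = -sin(u)·u' where u = 2x^2
u' = 4x

Answer: -4x·sin(2x^2)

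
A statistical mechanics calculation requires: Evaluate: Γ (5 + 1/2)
Γ(n+1/2) = (2n)!√π/(4^n·n!)
= 3628800√π/(1024·120) = (945/32)·√π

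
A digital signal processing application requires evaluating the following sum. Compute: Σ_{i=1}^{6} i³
Using formula: Σ i^3=[n(n + 1)/2]²=[6·7/2]²=441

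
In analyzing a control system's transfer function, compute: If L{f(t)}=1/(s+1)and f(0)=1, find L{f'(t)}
L{f'(t)}=s·F(s) - f(0)=s/(s+1)-1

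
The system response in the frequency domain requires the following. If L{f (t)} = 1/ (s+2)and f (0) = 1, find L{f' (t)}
L{f'(t)} = s·F(s) - f(0) = s/(s+2)-1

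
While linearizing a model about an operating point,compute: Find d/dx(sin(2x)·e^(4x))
Product rule: (fg)' = f'g + fg'
f = sin(2x), f' = 2·cos(2x)
g = e^(4x), g' = 4·e^(4x)

Answer: 2·cos(2x)·e^(4x) + 4·sin(2x)·e^(4x)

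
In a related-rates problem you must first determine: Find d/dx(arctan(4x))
d/dx[arctan(u)]=u'/(1 + u²), u=4x, u'=4

Answer: 4/(1 + 16x²)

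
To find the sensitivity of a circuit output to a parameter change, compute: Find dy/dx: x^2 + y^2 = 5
Differentiate: 2x+2y·(dy/dx)=0
dy/dx=-2x/(2y)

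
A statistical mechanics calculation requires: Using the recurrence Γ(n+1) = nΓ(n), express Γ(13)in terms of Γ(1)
Γ(13) = 12Γ(12) = 12·11Γ(11) = ... = 12!·Γ(1) = 479001600·Γ(1)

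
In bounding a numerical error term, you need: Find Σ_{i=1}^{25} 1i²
= 1·n(n+1)(2n+1)/6 = 1·25·26·51/6 = 5525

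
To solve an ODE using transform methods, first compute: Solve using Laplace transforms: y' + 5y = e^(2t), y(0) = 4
Take L: sY - 4 + 5Y=1/(s-2)
Y(s + 5)=1/(s-2) + 4
Y=1/((s-2)(s + 5)) + 4/(s + 5)
Partial fractions: 1/((s-2)(s + 5))=(1/7)/(s-2) - (1/7)/(s + 5)
So Y=(1/7)/(s-2) + (27/7)/(s + 5)
Inverse Laplace transform (L^(-1){1/(s-2)}=e^(2t), L^(-1){1/(s + 5)}=e^(-5t)):

Answer: y(t)=(1/7)·e^(2t) + (27/7)·e^(-5t)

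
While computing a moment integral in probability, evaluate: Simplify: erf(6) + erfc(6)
By definition erfc(x)=1 - erf(x)
erf(6)+erfc(6)=erf(6)+1 - erf(6)=1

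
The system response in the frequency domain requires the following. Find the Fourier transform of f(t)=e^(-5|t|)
Using the standard pair: F{e^(-a|t|)}=2a/(a^2+omega^2)
With a=5: F(omega)=10/(25+omega^2)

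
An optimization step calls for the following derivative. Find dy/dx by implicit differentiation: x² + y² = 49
Differentiate both sides: 2x+2y·(dy/dx)=0
Solve: dy/dx=-2x/(2y)=-x/y

Answer: dy/dx=-x/y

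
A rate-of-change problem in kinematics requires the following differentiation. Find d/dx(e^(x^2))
Chain rule: d/dx[e^u] = e^u · u' where u = x^2
u' = 2x

Answer: 2x·e^(x^2)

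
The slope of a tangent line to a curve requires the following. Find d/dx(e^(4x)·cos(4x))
Product rule: (fg)' = f'g+fg'
f = e^(4x), f' = 4·e^(4x)
g = cos(4x), g' = -4·sin(4x)

Answer: 4·e^(4x)·cos(4x)-4·e^(4x)·sin(4x)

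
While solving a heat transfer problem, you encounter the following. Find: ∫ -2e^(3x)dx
Since d/dx[e^(3x)]=3e^(3x), we get -2/3 e^(3x)+C

Answer: (-2/3)e^(3x)+C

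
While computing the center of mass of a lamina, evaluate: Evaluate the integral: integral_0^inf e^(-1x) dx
integral_0^inf e^(-1x) dx = [-1/1 * e^(-1x)]_0^inf
= 0 - (-1/1) = 1/1

Answer: 1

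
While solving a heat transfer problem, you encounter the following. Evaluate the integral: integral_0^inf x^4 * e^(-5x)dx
This is a Gamma integral. Substitute u = 5x (du = 5 dx):
integral_0^inf x^4*e^(-5x) dx = (1/5^5) integral_0^inf u^4*e^(-u) du
= Gamma(5)/5^5 = 4!/5^5 = 24/3125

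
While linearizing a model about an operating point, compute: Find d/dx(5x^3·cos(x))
Product rule: (fg)' = f'g + fg'
f = 5x^3, f' = 15x^2
g = cos(x), g' = -sin(x)

Answer: 15x^2·cos(x) - 5x^3·sin(x)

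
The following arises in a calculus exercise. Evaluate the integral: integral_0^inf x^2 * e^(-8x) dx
This is a Gamma integral. Substitute u=8x (du=8 dx):
integral_0^inf x^2 * e^(-8x) dx=(1/8^3) integral_0^inf u^2 * e^(-u) du
=Gamma(3)/8^3=2!/8^3=2/512

Answer: 1/256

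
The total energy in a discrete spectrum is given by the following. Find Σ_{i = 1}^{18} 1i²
= 1·n(n+1)(2n+1)/6 = 1·18·19·37/6 = 2109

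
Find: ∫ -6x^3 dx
Using power rule: ∫ -6x^3 dx=-6/4 x^4 + C=(-3/2)x^4 + C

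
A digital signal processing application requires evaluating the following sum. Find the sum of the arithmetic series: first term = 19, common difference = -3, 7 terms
Last term: a_n=19+(7-1)·-3=1
Sum=n(a_1+a_n)/2=7(19+1)/2=70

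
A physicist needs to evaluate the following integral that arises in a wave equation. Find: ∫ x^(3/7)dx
Power rule: ∫ x^(3/7) dx=x^(10/7)/(10/7) + C

Answer: (7/10)·x^(10/7) + C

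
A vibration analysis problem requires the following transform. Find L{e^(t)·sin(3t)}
First shifting: L{e^(at)f(t)}=F(s-a)
L{sin(3t)}=3/(s² + 9)
Shift: 3/((s-1)² + 9)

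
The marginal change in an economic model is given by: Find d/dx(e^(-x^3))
Chain rule: d/dx[e^u] = e^u · u' where u = -x^3
u' = -3x^2

Answer: -3x^2·e^(-x^3)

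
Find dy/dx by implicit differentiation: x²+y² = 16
Differentiate both sides: 2x+2y·(dy/dx) = 0
Solve: dy/dx = -2x/(2y) = -x/y

Answer: dy/dx = -x/y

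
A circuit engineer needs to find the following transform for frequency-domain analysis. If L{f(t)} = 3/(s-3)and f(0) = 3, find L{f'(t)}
L{f'(t)}=s·F(s) - f(0)=3s/(s-3)-3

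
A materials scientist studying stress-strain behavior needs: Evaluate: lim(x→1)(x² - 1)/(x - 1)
Factor: (x² - 1)=(x-1)(x+1)
Cancel (x-1): lim(x→1) (x+1)=2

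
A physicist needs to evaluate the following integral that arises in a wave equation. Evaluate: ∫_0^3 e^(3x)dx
Antiderivative: (1/3)e^(3x)
Evaluate: (1/3)(e^9 - 1)

Answer: (e^9 - 1)/3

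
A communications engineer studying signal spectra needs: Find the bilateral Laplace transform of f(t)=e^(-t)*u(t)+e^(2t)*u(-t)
For e^(-t) * u(t): L=1/(s + 1), Re(s) > -1
For e^(2t) * u(-t): L=-1/(s-2), Re(s) < 2
Combined: F(s)=1/(s + 1) - 1/(s-2), -1 < Re(s) < 2

Answer: 1/(s + 1) - 1/(s-2), ROC: -1 < Re(s) < 2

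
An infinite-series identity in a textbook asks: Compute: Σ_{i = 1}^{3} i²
Using formula: Σ i^2=n(n + 1)(2n + 1)/6=3·4·7/6=14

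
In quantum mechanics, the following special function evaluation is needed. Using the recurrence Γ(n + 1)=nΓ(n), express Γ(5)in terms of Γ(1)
Γ(5)=4Γ(4)=4·3Γ(3)=...=4!·Γ(1)=24·Γ(1)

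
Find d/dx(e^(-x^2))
Chain rule: d/dx[e^u] = e^u · u' where u = -x^2
u' = -2x

Answer: -2x·e^(-x^2)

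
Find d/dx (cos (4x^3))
Chain rule: d/dx[cos(u)]=-sin(u)·u' where u=4x^3
u'=12x^2

Answer: -12x^2·sin(4x^3)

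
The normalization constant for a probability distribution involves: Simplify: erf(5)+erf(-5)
erf is odd: erf(-5) = -erf(5)
erf(5) + erf(-5) = erf(5) - erf(5) = 0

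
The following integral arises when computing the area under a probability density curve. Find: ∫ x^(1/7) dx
Power rule: ∫ x^(1/7) dx = x^(8/7)/(8/7)+C

Answer: (7/8)·x^(8/7)+C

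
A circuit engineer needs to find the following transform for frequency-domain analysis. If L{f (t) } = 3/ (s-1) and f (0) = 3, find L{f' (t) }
L{f'(t)} = s·F(s) - f(0) = 3s/(s-1) - 3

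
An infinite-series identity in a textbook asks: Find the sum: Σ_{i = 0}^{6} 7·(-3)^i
Geometric series: S = a(1 - r^n)/(1 - r)
a = 7, r = -3, n = 7
S = 7(1 + 2187)/4 = 3829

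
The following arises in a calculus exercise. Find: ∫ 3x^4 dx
Using power rule: ∫ 3x^4 dx = 3/5 x^5 + C = (3/5)x^5 + C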